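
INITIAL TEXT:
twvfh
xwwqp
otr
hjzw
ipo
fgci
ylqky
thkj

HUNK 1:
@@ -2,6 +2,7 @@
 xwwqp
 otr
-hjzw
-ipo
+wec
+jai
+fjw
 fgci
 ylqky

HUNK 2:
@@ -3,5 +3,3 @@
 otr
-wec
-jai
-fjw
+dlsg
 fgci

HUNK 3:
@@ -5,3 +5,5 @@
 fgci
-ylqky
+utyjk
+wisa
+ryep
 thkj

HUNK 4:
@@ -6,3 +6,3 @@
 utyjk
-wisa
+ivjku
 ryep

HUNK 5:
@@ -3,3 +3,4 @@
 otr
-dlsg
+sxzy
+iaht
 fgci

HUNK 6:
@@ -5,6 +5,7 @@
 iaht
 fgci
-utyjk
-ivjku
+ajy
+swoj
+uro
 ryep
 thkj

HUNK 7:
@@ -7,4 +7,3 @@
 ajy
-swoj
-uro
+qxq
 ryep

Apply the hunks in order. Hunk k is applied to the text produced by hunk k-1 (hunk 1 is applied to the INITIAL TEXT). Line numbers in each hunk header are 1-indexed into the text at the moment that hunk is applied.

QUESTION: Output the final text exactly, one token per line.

Hunk 1: at line 2 remove [hjzw,ipo] add [wec,jai,fjw] -> 9 lines: twvfh xwwqp otr wec jai fjw fgci ylqky thkj
Hunk 2: at line 3 remove [wec,jai,fjw] add [dlsg] -> 7 lines: twvfh xwwqp otr dlsg fgci ylqky thkj
Hunk 3: at line 5 remove [ylqky] add [utyjk,wisa,ryep] -> 9 lines: twvfh xwwqp otr dlsg fgci utyjk wisa ryep thkj
Hunk 4: at line 6 remove [wisa] add [ivjku] -> 9 lines: twvfh xwwqp otr dlsg fgci utyjk ivjku ryep thkj
Hunk 5: at line 3 remove [dlsg] add [sxzy,iaht] -> 10 lines: twvfh xwwqp otr sxzy iaht fgci utyjk ivjku ryep thkj
Hunk 6: at line 5 remove [utyjk,ivjku] add [ajy,swoj,uro] -> 11 lines: twvfh xwwqp otr sxzy iaht fgci ajy swoj uro ryep thkj
Hunk 7: at line 7 remove [swoj,uro] add [qxq] -> 10 lines: twvfh xwwqp otr sxzy iaht fgci ajy qxq ryep thkj

Answer: twvfh
xwwqp
otr
sxzy
iaht
fgci
ajy
qxq
ryep
thkj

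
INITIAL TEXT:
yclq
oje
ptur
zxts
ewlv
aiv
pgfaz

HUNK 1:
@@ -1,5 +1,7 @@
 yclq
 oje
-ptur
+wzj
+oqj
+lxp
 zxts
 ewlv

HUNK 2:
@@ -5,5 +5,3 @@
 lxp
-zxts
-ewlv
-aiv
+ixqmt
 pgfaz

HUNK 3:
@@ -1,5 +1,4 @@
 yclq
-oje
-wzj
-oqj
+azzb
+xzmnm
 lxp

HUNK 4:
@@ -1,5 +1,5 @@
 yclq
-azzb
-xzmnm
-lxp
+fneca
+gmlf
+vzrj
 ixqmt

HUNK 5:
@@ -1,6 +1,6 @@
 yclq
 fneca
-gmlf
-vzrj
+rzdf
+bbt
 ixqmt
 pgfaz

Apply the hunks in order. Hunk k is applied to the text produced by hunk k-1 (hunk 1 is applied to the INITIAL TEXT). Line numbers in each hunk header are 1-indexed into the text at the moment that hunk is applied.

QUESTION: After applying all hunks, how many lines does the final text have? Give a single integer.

Hunk 1: at line 1 remove [ptur] add [wzj,oqj,lxp] -> 9 lines: yclq oje wzj oqj lxp zxts ewlv aiv pgfaz
Hunk 2: at line 5 remove [zxts,ewlv,aiv] add [ixqmt] -> 7 lines: yclq oje wzj oqj lxp ixqmt pgfaz
Hunk 3: at line 1 remove [oje,wzj,oqj] add [azzb,xzmnm] -> 6 lines: yclq azzb xzmnm lxp ixqmt pgfaz
Hunk 4: at line 1 remove [azzb,xzmnm,lxp] add [fneca,gmlf,vzrj] -> 6 lines: yclq fneca gmlf vzrj ixqmt pgfaz
Hunk 5: at line 1 remove [gmlf,vzrj] add [rzdf,bbt] -> 6 lines: yclq fneca rzdf bbt ixqmt pgfaz
Final line count: 6

Answer: 6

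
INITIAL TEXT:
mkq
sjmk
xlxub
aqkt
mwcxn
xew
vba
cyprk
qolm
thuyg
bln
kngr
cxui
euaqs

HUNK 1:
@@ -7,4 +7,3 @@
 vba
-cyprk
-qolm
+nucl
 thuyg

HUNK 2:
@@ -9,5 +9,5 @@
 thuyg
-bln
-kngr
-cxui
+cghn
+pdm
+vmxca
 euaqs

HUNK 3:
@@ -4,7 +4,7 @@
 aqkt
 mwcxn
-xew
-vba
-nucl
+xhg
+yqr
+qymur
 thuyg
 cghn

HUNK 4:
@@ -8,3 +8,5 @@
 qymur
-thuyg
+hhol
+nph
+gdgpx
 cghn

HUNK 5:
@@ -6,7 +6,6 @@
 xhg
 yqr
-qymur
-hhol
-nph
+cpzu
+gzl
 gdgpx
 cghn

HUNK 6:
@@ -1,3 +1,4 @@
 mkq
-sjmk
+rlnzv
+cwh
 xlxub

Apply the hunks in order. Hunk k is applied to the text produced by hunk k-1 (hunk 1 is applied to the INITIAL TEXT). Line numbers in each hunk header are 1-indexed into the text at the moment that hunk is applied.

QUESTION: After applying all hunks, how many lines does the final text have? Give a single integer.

Hunk 1: at line 7 remove [cyprk,qolm] add [nucl] -> 13 lines: mkq sjmk xlxub aqkt mwcxn xew vba nucl thuyg bln kngr cxui euaqs
Hunk 2: at line 9 remove [bln,kngr,cxui] add [cghn,pdm,vmxca] -> 13 lines: mkq sjmk xlxub aqkt mwcxn xew vba nucl thuyg cghn pdm vmxca euaqs
Hunk 3: at line 4 remove [xew,vba,nucl] add [xhg,yqr,qymur] -> 13 lines: mkq sjmk xlxub aqkt mwcxn xhg yqr qymur thuyg cghn pdm vmxca euaqs
Hunk 4: at line 8 remove [thuyg] add [hhol,nph,gdgpx] -> 15 lines: mkq sjmk xlxub aqkt mwcxn xhg yqr qymur hhol nph gdgpx cghn pdm vmxca euaqs
Hunk 5: at line 6 remove [qymur,hhol,nph] add [cpzu,gzl] -> 14 lines: mkq sjmk xlxub aqkt mwcxn xhg yqr cpzu gzl gdgpx cghn pdm vmxca euaqs
Hunk 6: at line 1 remove [sjmk] add [rlnzv,cwh] -> 15 lines: mkq rlnzv cwh xlxub aqkt mwcxn xhg yqr cpzu gzl gdgpx cghn pdm vmxca euaqs
Final line count: 15

Answer: 15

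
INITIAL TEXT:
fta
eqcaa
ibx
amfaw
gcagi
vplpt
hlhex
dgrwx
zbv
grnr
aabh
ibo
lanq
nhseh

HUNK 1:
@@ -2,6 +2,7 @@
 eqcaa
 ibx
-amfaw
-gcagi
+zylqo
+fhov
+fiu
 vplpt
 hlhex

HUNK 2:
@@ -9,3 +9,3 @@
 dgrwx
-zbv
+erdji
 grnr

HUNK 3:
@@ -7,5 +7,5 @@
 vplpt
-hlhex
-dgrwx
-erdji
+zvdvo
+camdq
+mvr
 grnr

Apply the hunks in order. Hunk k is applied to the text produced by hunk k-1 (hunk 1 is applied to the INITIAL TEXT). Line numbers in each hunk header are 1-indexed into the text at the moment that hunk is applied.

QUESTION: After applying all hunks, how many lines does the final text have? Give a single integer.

Answer: 15

Derivation:
Hunk 1: at line 2 remove [amfaw,gcagi] add [zylqo,fhov,fiu] -> 15 lines: fta eqcaa ibx zylqo fhov fiu vplpt hlhex dgrwx zbv grnr aabh ibo lanq nhseh
Hunk 2: at line 9 remove [zbv] add [erdji] -> 15 lines: fta eqcaa ibx zylqo fhov fiu vplpt hlhex dgrwx erdji grnr aabh ibo lanq nhseh
Hunk 3: at line 7 remove [hlhex,dgrwx,erdji] add [zvdvo,camdq,mvr] -> 15 lines: fta eqcaa ibx zylqo fhov fiu vplpt zvdvo camdq mvr grnr aabh ibo lanq nhseh
Final line count: 15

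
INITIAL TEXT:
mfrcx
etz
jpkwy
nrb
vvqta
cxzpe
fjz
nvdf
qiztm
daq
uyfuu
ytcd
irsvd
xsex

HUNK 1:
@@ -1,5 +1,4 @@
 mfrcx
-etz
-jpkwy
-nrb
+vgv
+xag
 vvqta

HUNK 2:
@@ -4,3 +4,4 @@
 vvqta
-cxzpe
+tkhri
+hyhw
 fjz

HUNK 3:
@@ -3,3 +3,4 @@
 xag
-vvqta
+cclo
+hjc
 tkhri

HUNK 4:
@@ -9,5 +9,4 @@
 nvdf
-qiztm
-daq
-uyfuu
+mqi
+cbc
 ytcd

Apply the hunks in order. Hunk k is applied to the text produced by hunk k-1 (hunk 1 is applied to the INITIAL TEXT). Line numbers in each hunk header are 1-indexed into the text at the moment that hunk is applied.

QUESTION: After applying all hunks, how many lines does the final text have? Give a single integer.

Hunk 1: at line 1 remove [etz,jpkwy,nrb] add [vgv,xag] -> 13 lines: mfrcx vgv xag vvqta cxzpe fjz nvdf qiztm daq uyfuu ytcd irsvd xsex
Hunk 2: at line 4 remove [cxzpe] add [tkhri,hyhw] -> 14 lines: mfrcx vgv xag vvqta tkhri hyhw fjz nvdf qiztm daq uyfuu ytcd irsvd xsex
Hunk 3: at line 3 remove [vvqta] add [cclo,hjc] -> 15 lines: mfrcx vgv xag cclo hjc tkhri hyhw fjz nvdf qiztm daq uyfuu ytcd irsvd xsex
Hunk 4: at line 9 remove [qiztm,daq,uyfuu] add [mqi,cbc] -> 14 lines: mfrcx vgv xag cclo hjc tkhri hyhw fjz nvdf mqi cbc ytcd irsvd xsex
Final line count: 14

Answer: 14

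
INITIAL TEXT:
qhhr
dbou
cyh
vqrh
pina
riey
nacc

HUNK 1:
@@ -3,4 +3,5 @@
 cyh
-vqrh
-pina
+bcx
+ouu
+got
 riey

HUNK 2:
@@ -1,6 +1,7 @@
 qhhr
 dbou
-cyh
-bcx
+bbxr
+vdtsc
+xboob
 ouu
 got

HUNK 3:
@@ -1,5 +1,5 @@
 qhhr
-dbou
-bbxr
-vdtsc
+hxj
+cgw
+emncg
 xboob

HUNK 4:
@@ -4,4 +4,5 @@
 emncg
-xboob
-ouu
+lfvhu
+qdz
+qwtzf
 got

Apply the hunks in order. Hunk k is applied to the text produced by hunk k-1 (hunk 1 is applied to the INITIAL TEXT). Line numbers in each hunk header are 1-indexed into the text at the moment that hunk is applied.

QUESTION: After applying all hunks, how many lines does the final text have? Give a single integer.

Answer: 10

Derivation:
Hunk 1: at line 3 remove [vqrh,pina] add [bcx,ouu,got] -> 8 lines: qhhr dbou cyh bcx ouu got riey nacc
Hunk 2: at line 1 remove [cyh,bcx] add [bbxr,vdtsc,xboob] -> 9 lines: qhhr dbou bbxr vdtsc xboob ouu got riey nacc
Hunk 3: at line 1 remove [dbou,bbxr,vdtsc] add [hxj,cgw,emncg] -> 9 lines: qhhr hxj cgw emncg xboob ouu got riey nacc
Hunk 4: at line 4 remove [xboob,ouu] add [lfvhu,qdz,qwtzf] -> 10 lines: qhhr hxj cgw emncg lfvhu qdz qwtzf got riey nacc
Final line count: 10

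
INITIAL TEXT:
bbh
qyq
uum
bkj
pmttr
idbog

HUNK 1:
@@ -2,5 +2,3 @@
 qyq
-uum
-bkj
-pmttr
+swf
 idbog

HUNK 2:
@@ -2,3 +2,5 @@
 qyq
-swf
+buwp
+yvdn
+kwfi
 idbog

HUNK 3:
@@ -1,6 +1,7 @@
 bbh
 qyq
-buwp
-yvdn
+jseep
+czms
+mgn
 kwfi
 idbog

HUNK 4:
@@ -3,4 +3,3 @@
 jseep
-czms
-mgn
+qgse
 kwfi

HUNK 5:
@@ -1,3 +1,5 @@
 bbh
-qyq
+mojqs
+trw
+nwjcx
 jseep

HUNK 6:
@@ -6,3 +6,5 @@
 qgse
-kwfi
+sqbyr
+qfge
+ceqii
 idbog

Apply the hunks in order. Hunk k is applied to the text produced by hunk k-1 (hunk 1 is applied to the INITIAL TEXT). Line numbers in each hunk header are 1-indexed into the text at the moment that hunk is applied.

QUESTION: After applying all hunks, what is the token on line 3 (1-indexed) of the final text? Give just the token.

Answer: trw

Derivation:
Hunk 1: at line 2 remove [uum,bkj,pmttr] add [swf] -> 4 lines: bbh qyq swf idbog
Hunk 2: at line 2 remove [swf] add [buwp,yvdn,kwfi] -> 6 lines: bbh qyq buwp yvdn kwfi idbog
Hunk 3: at line 1 remove [buwp,yvdn] add [jseep,czms,mgn] -> 7 lines: bbh qyq jseep czms mgn kwfi idbog
Hunk 4: at line 3 remove [czms,mgn] add [qgse] -> 6 lines: bbh qyq jseep qgse kwfi idbog
Hunk 5: at line 1 remove [qyq] add [mojqs,trw,nwjcx] -> 8 lines: bbh mojqs trw nwjcx jseep qgse kwfi idbog
Hunk 6: at line 6 remove [kwfi] add [sqbyr,qfge,ceqii] -> 10 lines: bbh mojqs trw nwjcx jseep qgse sqbyr qfge ceqii idbog
Final line 3: trw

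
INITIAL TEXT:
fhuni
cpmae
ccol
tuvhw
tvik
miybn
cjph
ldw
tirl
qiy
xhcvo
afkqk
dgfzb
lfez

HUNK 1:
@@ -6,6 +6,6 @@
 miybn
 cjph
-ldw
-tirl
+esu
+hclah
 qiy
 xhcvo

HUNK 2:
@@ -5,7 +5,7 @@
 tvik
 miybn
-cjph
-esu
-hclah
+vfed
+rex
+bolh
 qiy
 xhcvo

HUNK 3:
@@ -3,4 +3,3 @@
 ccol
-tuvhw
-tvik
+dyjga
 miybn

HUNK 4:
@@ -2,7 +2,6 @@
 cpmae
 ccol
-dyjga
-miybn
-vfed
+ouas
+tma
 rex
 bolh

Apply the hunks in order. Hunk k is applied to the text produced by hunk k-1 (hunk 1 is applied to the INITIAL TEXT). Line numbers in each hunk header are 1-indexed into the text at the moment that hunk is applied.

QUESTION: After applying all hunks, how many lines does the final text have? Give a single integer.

Hunk 1: at line 6 remove [ldw,tirl] add [esu,hclah] -> 14 lines: fhuni cpmae ccol tuvhw tvik miybn cjph esu hclah qiy xhcvo afkqk dgfzb lfez
Hunk 2: at line 5 remove [cjph,esu,hclah] add [vfed,rex,bolh] -> 14 lines: fhuni cpmae ccol tuvhw tvik miybn vfed rex bolh qiy xhcvo afkqk dgfzb lfez
Hunk 3: at line 3 remove [tuvhw,tvik] add [dyjga] -> 13 lines: fhuni cpmae ccol dyjga miybn vfed rex bolh qiy xhcvo afkqk dgfzb lfez
Hunk 4: at line 2 remove [dyjga,miybn,vfed] add [ouas,tma] -> 12 lines: fhuni cpmae ccol ouas tma rex bolh qiy xhcvo afkqk dgfzb lfez
Final line count: 12

Answer: 12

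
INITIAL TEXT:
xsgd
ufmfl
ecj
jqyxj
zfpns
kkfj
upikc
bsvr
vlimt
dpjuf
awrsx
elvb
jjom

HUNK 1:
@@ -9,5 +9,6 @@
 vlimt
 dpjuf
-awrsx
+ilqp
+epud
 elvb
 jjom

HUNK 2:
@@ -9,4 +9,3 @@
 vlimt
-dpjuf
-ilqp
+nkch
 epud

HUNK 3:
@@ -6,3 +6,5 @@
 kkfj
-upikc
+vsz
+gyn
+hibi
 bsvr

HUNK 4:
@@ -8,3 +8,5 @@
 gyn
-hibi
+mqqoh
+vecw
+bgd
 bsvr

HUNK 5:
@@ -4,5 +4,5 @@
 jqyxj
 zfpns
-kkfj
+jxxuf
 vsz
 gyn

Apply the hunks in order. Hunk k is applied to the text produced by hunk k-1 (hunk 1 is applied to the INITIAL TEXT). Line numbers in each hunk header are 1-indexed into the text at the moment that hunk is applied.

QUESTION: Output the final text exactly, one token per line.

Hunk 1: at line 9 remove [awrsx] add [ilqp,epud] -> 14 lines: xsgd ufmfl ecj jqyxj zfpns kkfj upikc bsvr vlimt dpjuf ilqp epud elvb jjom
Hunk 2: at line 9 remove [dpjuf,ilqp] add [nkch] -> 13 lines: xsgd ufmfl ecj jqyxj zfpns kkfj upikc bsvr vlimt nkch epud elvb jjom
Hunk 3: at line 6 remove [upikc] add [vsz,gyn,hibi] -> 15 lines: xsgd ufmfl ecj jqyxj zfpns kkfj vsz gyn hibi bsvr vlimt nkch epud elvb jjom
Hunk 4: at line 8 remove [hibi] add [mqqoh,vecw,bgd] -> 17 lines: xsgd ufmfl ecj jqyxj zfpns kkfj vsz gyn mqqoh vecw bgd bsvr vlimt nkch epud elvb jjom
Hunk 5: at line 4 remove [kkfj] add [jxxuf] -> 17 lines: xsgd ufmfl ecj jqyxj zfpns jxxuf vsz gyn mqqoh vecw bgd bsvr vlimt nkch epud elvb jjom

Answer: xsgd
ufmfl
ecj
jqyxj
zfpns
jxxuf
vsz
gyn
mqqoh
vecw
bgd
bsvr
vlimt
nkch
epud
elvb
jjom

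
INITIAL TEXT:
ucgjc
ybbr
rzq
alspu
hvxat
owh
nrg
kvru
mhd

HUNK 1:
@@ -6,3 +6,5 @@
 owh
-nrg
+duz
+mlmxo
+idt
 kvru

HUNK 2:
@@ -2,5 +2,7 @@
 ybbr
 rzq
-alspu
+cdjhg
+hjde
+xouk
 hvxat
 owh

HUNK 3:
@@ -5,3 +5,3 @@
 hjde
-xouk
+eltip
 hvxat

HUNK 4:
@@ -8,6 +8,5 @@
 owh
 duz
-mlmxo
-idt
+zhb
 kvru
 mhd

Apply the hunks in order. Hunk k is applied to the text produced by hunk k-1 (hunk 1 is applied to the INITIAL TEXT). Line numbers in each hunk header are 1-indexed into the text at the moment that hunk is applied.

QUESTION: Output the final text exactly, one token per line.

Hunk 1: at line 6 remove [nrg] add [duz,mlmxo,idt] -> 11 lines: ucgjc ybbr rzq alspu hvxat owh duz mlmxo idt kvru mhd
Hunk 2: at line 2 remove [alspu] add [cdjhg,hjde,xouk] -> 13 lines: ucgjc ybbr rzq cdjhg hjde xouk hvxat owh duz mlmxo idt kvru mhd
Hunk 3: at line 5 remove [xouk] add [eltip] -> 13 lines: ucgjc ybbr rzq cdjhg hjde eltip hvxat owh duz mlmxo idt kvru mhd
Hunk 4: at line 8 remove [mlmxo,idt] add [zhb] -> 12 lines: ucgjc ybbr rzq cdjhg hjde eltip hvxat owh duz zhb kvru mhd

Answer: ucgjc
ybbr
rzq
cdjhg
hjde
eltip
hvxat
owh
duz
zhb
kvru
mhd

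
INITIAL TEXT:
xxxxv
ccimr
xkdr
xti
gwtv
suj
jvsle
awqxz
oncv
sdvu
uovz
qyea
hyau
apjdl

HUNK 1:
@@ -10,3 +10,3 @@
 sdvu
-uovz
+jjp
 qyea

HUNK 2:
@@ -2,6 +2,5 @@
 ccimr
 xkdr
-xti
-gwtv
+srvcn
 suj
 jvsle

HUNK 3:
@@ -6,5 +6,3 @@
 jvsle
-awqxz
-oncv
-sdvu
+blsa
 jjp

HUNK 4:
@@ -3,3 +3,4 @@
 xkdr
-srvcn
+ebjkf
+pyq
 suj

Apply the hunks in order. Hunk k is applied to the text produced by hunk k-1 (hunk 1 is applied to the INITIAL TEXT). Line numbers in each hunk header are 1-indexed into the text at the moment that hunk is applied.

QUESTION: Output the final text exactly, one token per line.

Hunk 1: at line 10 remove [uovz] add [jjp] -> 14 lines: xxxxv ccimr xkdr xti gwtv suj jvsle awqxz oncv sdvu jjp qyea hyau apjdl
Hunk 2: at line 2 remove [xti,gwtv] add [srvcn] -> 13 lines: xxxxv ccimr xkdr srvcn suj jvsle awqxz oncv sdvu jjp qyea hyau apjdl
Hunk 3: at line 6 remove [awqxz,oncv,sdvu] add [blsa] -> 11 lines: xxxxv ccimr xkdr srvcn suj jvsle blsa jjp qyea hyau apjdl
Hunk 4: at line 3 remove [srvcn] add [ebjkf,pyq] -> 12 lines: xxxxv ccimr xkdr ebjkf pyq suj jvsle blsa jjp qyea hyau apjdl

Answer: xxxxv
ccimr
xkdr
ebjkf
pyq
suj
jvsle
blsa
jjp
qyea
hyau
apjdl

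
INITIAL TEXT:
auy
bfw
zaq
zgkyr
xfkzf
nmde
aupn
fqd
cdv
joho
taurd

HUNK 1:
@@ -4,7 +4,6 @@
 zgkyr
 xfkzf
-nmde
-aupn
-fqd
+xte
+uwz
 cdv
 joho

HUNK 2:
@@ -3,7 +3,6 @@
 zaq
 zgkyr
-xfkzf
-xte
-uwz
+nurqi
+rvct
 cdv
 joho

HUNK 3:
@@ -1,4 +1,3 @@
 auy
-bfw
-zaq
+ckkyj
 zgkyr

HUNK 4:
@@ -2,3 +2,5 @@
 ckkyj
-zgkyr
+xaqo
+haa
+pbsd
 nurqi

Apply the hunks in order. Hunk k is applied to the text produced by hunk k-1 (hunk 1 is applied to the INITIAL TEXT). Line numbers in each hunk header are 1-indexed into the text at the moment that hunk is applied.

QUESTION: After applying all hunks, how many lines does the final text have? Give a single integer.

Answer: 10

Derivation:
Hunk 1: at line 4 remove [nmde,aupn,fqd] add [xte,uwz] -> 10 lines: auy bfw zaq zgkyr xfkzf xte uwz cdv joho taurd
Hunk 2: at line 3 remove [xfkzf,xte,uwz] add [nurqi,rvct] -> 9 lines: auy bfw zaq zgkyr nurqi rvct cdv joho taurd
Hunk 3: at line 1 remove [bfw,zaq] add [ckkyj] -> 8 lines: auy ckkyj zgkyr nurqi rvct cdv joho taurd
Hunk 4: at line 2 remove [zgkyr] add [xaqo,haa,pbsd] -> 10 lines: auy ckkyj xaqo haa pbsd nurqi rvct cdv joho taurd
Final line count: 10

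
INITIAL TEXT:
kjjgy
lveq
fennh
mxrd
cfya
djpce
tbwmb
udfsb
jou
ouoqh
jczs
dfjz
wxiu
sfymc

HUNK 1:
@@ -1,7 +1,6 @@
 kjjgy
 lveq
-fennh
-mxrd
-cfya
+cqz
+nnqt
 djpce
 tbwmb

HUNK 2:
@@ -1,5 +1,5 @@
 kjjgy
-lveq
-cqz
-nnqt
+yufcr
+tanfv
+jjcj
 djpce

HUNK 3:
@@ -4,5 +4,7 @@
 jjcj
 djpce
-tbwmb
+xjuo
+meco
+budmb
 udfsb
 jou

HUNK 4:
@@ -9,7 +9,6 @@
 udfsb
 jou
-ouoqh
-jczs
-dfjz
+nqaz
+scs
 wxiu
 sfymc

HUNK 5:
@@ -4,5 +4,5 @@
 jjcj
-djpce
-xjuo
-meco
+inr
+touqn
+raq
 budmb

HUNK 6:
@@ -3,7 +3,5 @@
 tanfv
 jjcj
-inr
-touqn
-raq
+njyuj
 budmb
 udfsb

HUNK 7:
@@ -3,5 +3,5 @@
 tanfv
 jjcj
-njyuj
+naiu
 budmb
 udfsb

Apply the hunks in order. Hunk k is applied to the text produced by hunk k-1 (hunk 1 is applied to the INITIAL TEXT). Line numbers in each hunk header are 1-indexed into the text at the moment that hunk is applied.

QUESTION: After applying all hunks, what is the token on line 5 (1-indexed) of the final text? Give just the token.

Answer: naiu

Derivation:
Hunk 1: at line 1 remove [fennh,mxrd,cfya] add [cqz,nnqt] -> 13 lines: kjjgy lveq cqz nnqt djpce tbwmb udfsb jou ouoqh jczs dfjz wxiu sfymc
Hunk 2: at line 1 remove [lveq,cqz,nnqt] add [yufcr,tanfv,jjcj] -> 13 lines: kjjgy yufcr tanfv jjcj djpce tbwmb udfsb jou ouoqh jczs dfjz wxiu sfymc
Hunk 3: at line 4 remove [tbwmb] add [xjuo,meco,budmb] -> 15 lines: kjjgy yufcr tanfv jjcj djpce xjuo meco budmb udfsb jou ouoqh jczs dfjz wxiu sfymc
Hunk 4: at line 9 remove [ouoqh,jczs,dfjz] add [nqaz,scs] -> 14 lines: kjjgy yufcr tanfv jjcj djpce xjuo meco budmb udfsb jou nqaz scs wxiu sfymc
Hunk 5: at line 4 remove [djpce,xjuo,meco] add [inr,touqn,raq] -> 14 lines: kjjgy yufcr tanfv jjcj inr touqn raq budmb udfsb jou nqaz scs wxiu sfymc
Hunk 6: at line 3 remove [inr,touqn,raq] add [njyuj] -> 12 lines: kjjgy yufcr tanfv jjcj njyuj budmb udfsb jou nqaz scs wxiu sfymc
Hunk 7: at line 3 remove [njyuj] add [naiu] -> 12 lines: kjjgy yufcr tanfv jjcj naiu budmb udfsb jou nqaz scs wxiu sfymc
Final line 5: naiu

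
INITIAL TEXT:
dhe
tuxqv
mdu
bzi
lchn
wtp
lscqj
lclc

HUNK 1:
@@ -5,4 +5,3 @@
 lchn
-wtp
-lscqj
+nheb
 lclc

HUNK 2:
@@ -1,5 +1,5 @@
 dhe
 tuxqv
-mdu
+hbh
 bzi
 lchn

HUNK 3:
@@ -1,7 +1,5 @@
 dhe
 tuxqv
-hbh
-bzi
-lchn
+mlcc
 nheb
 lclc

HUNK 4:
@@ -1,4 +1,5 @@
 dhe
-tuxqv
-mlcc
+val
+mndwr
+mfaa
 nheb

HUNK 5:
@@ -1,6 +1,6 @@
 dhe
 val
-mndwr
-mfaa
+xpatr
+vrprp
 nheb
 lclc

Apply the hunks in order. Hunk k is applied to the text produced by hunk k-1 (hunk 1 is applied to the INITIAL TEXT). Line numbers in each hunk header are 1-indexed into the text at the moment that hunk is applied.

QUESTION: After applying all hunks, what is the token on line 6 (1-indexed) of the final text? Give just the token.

Answer: lclc

Derivation:
Hunk 1: at line 5 remove [wtp,lscqj] add [nheb] -> 7 lines: dhe tuxqv mdu bzi lchn nheb lclc
Hunk 2: at line 1 remove [mdu] add [hbh] -> 7 lines: dhe tuxqv hbh bzi lchn nheb lclc
Hunk 3: at line 1 remove [hbh,bzi,lchn] add [mlcc] -> 5 lines: dhe tuxqv mlcc nheb lclc
Hunk 4: at line 1 remove [tuxqv,mlcc] add [val,mndwr,mfaa] -> 6 lines: dhe val mndwr mfaa nheb lclc
Hunk 5: at line 1 remove [mndwr,mfaa] add [xpatr,vrprp] -> 6 lines: dhe val xpatr vrprp nheb lclc
Final line 6: lclc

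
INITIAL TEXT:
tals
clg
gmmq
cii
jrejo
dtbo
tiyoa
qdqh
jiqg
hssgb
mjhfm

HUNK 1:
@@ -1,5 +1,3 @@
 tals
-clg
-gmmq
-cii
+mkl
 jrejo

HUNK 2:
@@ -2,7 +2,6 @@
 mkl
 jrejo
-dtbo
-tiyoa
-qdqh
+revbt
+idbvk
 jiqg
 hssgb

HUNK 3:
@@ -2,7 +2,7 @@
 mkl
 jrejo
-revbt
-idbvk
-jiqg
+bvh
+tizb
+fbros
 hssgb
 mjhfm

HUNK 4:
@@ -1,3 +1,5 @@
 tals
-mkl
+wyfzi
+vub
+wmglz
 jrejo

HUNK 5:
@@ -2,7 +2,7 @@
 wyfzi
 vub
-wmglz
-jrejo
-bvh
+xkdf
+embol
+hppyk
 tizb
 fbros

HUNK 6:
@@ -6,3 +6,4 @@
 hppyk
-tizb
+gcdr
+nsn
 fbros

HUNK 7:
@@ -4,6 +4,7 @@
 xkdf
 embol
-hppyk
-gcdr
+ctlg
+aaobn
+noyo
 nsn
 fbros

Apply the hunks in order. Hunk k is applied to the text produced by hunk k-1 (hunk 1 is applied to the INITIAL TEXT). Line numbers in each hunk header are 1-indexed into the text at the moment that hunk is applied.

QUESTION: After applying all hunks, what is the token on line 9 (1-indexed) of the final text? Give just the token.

Hunk 1: at line 1 remove [clg,gmmq,cii] add [mkl] -> 9 lines: tals mkl jrejo dtbo tiyoa qdqh jiqg hssgb mjhfm
Hunk 2: at line 2 remove [dtbo,tiyoa,qdqh] add [revbt,idbvk] -> 8 lines: tals mkl jrejo revbt idbvk jiqg hssgb mjhfm
Hunk 3: at line 2 remove [revbt,idbvk,jiqg] add [bvh,tizb,fbros] -> 8 lines: tals mkl jrejo bvh tizb fbros hssgb mjhfm
Hunk 4: at line 1 remove [mkl] add [wyfzi,vub,wmglz] -> 10 lines: tals wyfzi vub wmglz jrejo bvh tizb fbros hssgb mjhfm
Hunk 5: at line 2 remove [wmglz,jrejo,bvh] add [xkdf,embol,hppyk] -> 10 lines: tals wyfzi vub xkdf embol hppyk tizb fbros hssgb mjhfm
Hunk 6: at line 6 remove [tizb] add [gcdr,nsn] -> 11 lines: tals wyfzi vub xkdf embol hppyk gcdr nsn fbros hssgb mjhfm
Hunk 7: at line 4 remove [hppyk,gcdr] add [ctlg,aaobn,noyo] -> 12 lines: tals wyfzi vub xkdf embol ctlg aaobn noyo nsn fbros hssgb mjhfm
Final line 9: nsn

Answer: nsn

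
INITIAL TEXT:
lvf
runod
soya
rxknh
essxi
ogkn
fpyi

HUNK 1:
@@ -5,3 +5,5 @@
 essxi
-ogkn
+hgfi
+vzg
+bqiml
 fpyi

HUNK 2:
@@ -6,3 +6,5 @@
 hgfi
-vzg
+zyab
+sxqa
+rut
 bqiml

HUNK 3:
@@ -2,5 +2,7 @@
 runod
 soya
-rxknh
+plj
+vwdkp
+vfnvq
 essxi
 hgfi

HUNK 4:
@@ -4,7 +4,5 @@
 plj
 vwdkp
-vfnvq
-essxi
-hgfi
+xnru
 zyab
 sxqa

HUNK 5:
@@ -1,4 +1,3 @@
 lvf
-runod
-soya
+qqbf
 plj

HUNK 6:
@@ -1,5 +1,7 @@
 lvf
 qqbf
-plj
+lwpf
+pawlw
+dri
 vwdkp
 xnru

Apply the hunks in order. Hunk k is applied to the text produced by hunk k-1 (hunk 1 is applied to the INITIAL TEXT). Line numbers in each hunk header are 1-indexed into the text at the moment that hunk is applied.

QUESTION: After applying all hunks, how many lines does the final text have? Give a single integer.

Answer: 12

Derivation:
Hunk 1: at line 5 remove [ogkn] add [hgfi,vzg,bqiml] -> 9 lines: lvf runod soya rxknh essxi hgfi vzg bqiml fpyi
Hunk 2: at line 6 remove [vzg] add [zyab,sxqa,rut] -> 11 lines: lvf runod soya rxknh essxi hgfi zyab sxqa rut bqiml fpyi
Hunk 3: at line 2 remove [rxknh] add [plj,vwdkp,vfnvq] -> 13 lines: lvf runod soya plj vwdkp vfnvq essxi hgfi zyab sxqa rut bqiml fpyi
Hunk 4: at line 4 remove [vfnvq,essxi,hgfi] add [xnru] -> 11 lines: lvf runod soya plj vwdkp xnru zyab sxqa rut bqiml fpyi
Hunk 5: at line 1 remove [runod,soya] add [qqbf] -> 10 lines: lvf qqbf plj vwdkp xnru zyab sxqa rut bqiml fpyi
Hunk 6: at line 1 remove [plj] add [lwpf,pawlw,dri] -> 12 lines: lvf qqbf lwpf pawlw dri vwdkp xnru zyab sxqa rut bqiml fpyi
Final line count: 12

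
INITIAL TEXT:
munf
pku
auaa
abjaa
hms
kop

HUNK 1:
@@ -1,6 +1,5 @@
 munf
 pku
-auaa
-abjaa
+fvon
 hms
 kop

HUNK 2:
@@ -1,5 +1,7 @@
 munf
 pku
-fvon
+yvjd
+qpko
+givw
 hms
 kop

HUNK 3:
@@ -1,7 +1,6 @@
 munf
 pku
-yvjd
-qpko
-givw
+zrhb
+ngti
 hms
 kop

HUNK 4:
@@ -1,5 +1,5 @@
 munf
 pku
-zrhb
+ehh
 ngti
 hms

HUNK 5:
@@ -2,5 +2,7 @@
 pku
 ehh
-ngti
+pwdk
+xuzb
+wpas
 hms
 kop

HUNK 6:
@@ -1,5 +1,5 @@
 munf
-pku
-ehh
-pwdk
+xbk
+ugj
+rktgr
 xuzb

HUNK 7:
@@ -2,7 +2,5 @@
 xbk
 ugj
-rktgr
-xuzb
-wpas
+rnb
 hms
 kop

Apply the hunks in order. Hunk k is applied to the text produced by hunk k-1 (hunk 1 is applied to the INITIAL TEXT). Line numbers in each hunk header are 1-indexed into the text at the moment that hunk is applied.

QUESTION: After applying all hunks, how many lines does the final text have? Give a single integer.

Hunk 1: at line 1 remove [auaa,abjaa] add [fvon] -> 5 lines: munf pku fvon hms kop
Hunk 2: at line 1 remove [fvon] add [yvjd,qpko,givw] -> 7 lines: munf pku yvjd qpko givw hms kop
Hunk 3: at line 1 remove [yvjd,qpko,givw] add [zrhb,ngti] -> 6 lines: munf pku zrhb ngti hms kop
Hunk 4: at line 1 remove [zrhb] add [ehh] -> 6 lines: munf pku ehh ngti hms kop
Hunk 5: at line 2 remove [ngti] add [pwdk,xuzb,wpas] -> 8 lines: munf pku ehh pwdk xuzb wpas hms kop
Hunk 6: at line 1 remove [pku,ehh,pwdk] add [xbk,ugj,rktgr] -> 8 lines: munf xbk ugj rktgr xuzb wpas hms kop
Hunk 7: at line 2 remove [rktgr,xuzb,wpas] add [rnb] -> 6 lines: munf xbk ugj rnb hms kop
Final line count: 6

Answer: 6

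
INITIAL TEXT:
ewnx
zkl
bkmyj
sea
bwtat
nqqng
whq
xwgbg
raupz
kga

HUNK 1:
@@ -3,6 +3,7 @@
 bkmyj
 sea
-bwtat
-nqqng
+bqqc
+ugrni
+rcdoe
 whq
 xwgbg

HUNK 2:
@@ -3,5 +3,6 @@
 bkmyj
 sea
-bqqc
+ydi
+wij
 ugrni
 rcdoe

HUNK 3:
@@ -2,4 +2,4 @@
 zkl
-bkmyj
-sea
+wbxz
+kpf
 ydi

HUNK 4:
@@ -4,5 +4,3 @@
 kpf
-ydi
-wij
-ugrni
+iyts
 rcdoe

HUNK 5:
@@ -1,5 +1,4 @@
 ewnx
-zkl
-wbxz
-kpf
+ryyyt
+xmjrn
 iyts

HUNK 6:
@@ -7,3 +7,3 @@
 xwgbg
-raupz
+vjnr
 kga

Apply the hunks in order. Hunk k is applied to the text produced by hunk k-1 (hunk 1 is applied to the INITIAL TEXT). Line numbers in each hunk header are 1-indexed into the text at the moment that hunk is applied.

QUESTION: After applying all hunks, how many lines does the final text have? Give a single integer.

Hunk 1: at line 3 remove [bwtat,nqqng] add [bqqc,ugrni,rcdoe] -> 11 lines: ewnx zkl bkmyj sea bqqc ugrni rcdoe whq xwgbg raupz kga
Hunk 2: at line 3 remove [bqqc] add [ydi,wij] -> 12 lines: ewnx zkl bkmyj sea ydi wij ugrni rcdoe whq xwgbg raupz kga
Hunk 3: at line 2 remove [bkmyj,sea] add [wbxz,kpf] -> 12 lines: ewnx zkl wbxz kpf ydi wij ugrni rcdoe whq xwgbg raupz kga
Hunk 4: at line 4 remove [ydi,wij,ugrni] add [iyts] -> 10 lines: ewnx zkl wbxz kpf iyts rcdoe whq xwgbg raupz kga
Hunk 5: at line 1 remove [zkl,wbxz,kpf] add [ryyyt,xmjrn] -> 9 lines: ewnx ryyyt xmjrn iyts rcdoe whq xwgbg raupz kga
Hunk 6: at line 7 remove [raupz] add [vjnr] -> 9 lines: ewnx ryyyt xmjrn iyts rcdoe whq xwgbg vjnr kga
Final line count: 9

Answer: 9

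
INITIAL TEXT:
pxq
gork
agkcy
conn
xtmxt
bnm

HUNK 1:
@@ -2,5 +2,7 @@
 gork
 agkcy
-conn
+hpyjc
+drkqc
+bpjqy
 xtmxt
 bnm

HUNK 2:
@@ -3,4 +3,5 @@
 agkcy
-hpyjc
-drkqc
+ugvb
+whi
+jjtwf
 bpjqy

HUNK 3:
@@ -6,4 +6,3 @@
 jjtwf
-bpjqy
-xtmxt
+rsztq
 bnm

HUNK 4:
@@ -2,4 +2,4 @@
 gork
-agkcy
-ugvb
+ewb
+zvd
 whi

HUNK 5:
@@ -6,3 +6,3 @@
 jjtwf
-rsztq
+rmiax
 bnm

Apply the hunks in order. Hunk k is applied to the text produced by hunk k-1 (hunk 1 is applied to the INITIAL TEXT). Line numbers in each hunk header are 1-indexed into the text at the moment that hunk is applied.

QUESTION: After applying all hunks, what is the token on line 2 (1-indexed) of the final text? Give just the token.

Answer: gork

Derivation:
Hunk 1: at line 2 remove [conn] add [hpyjc,drkqc,bpjqy] -> 8 lines: pxq gork agkcy hpyjc drkqc bpjqy xtmxt bnm
Hunk 2: at line 3 remove [hpyjc,drkqc] add [ugvb,whi,jjtwf] -> 9 lines: pxq gork agkcy ugvb whi jjtwf bpjqy xtmxt bnm
Hunk 3: at line 6 remove [bpjqy,xtmxt] add [rsztq] -> 8 lines: pxq gork agkcy ugvb whi jjtwf rsztq bnm
Hunk 4: at line 2 remove [agkcy,ugvb] add [ewb,zvd] -> 8 lines: pxq gork ewb zvd whi jjtwf rsztq bnm
Hunk 5: at line 6 remove [rsztq] add [rmiax] -> 8 lines: pxq gork ewb zvd whi jjtwf rmiax bnm
Final line 2: gork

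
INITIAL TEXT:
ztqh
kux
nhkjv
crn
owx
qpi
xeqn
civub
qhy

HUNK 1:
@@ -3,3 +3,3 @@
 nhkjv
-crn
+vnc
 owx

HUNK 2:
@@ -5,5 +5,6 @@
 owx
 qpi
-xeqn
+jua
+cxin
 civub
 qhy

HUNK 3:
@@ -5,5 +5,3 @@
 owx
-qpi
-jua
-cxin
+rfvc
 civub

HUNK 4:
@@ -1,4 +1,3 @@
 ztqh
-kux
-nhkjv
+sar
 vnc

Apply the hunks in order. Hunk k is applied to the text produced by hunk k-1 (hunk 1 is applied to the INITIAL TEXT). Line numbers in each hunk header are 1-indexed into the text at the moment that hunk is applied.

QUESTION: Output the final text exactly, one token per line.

Answer: ztqh
sar
vnc
owx
rfvc
civub
qhy

Derivation:
Hunk 1: at line 3 remove [crn] add [vnc] -> 9 lines: ztqh kux nhkjv vnc owx qpi xeqn civub qhy
Hunk 2: at line 5 remove [xeqn] add [jua,cxin] -> 10 lines: ztqh kux nhkjv vnc owx qpi jua cxin civub qhy
Hunk 3: at line 5 remove [qpi,jua,cxin] add [rfvc] -> 8 lines: ztqh kux nhkjv vnc owx rfvc civub qhy
Hunk 4: at line 1 remove [kux,nhkjv] add [sar] -> 7 lines: ztqh sar vnc owx rfvc civub qhy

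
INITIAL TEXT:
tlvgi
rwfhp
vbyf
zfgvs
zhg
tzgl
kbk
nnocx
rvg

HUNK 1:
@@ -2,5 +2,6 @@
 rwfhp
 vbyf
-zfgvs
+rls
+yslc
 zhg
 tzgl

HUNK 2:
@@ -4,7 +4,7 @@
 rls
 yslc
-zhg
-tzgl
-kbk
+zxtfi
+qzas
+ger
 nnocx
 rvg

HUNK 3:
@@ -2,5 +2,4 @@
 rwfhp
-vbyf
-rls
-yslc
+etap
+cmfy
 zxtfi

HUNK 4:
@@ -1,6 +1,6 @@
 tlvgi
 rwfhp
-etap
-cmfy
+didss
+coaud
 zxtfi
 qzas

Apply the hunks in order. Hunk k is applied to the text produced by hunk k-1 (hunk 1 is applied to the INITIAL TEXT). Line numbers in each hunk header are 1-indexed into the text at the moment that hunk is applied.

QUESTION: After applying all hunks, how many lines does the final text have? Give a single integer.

Hunk 1: at line 2 remove [zfgvs] add [rls,yslc] -> 10 lines: tlvgi rwfhp vbyf rls yslc zhg tzgl kbk nnocx rvg
Hunk 2: at line 4 remove [zhg,tzgl,kbk] add [zxtfi,qzas,ger] -> 10 lines: tlvgi rwfhp vbyf rls yslc zxtfi qzas ger nnocx rvg
Hunk 3: at line 2 remove [vbyf,rls,yslc] add [etap,cmfy] -> 9 lines: tlvgi rwfhp etap cmfy zxtfi qzas ger nnocx rvg
Hunk 4: at line 1 remove [etap,cmfy] add [didss,coaud] -> 9 lines: tlvgi rwfhp didss coaud zxtfi qzas ger nnocx rvg
Final line count: 9

Answer: 9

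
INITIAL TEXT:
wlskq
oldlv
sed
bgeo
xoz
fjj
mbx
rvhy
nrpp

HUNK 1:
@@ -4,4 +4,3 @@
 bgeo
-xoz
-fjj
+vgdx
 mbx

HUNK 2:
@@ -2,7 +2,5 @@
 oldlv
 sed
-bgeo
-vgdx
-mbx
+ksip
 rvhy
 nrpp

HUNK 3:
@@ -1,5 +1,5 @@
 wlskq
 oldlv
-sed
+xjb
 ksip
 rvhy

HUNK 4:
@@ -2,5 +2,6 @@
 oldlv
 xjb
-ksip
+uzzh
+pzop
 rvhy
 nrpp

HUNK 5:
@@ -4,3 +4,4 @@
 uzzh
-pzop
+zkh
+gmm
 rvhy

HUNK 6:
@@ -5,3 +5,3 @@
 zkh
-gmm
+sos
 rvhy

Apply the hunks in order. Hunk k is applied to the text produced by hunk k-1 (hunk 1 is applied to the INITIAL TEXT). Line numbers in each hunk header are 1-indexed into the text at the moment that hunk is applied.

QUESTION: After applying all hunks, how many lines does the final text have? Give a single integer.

Hunk 1: at line 4 remove [xoz,fjj] add [vgdx] -> 8 lines: wlskq oldlv sed bgeo vgdx mbx rvhy nrpp
Hunk 2: at line 2 remove [bgeo,vgdx,mbx] add [ksip] -> 6 lines: wlskq oldlv sed ksip rvhy nrpp
Hunk 3: at line 1 remove [sed] add [xjb] -> 6 lines: wlskq oldlv xjb ksip rvhy nrpp
Hunk 4: at line 2 remove [ksip] add [uzzh,pzop] -> 7 lines: wlskq oldlv xjb uzzh pzop rvhy nrpp
Hunk 5: at line 4 remove [pzop] add [zkh,gmm] -> 8 lines: wlskq oldlv xjb uzzh zkh gmm rvhy nrpp
Hunk 6: at line 5 remove [gmm] add [sos] -> 8 lines: wlskq oldlv xjb uzzh zkh sos rvhy nrpp
Final line count: 8

Answer: 8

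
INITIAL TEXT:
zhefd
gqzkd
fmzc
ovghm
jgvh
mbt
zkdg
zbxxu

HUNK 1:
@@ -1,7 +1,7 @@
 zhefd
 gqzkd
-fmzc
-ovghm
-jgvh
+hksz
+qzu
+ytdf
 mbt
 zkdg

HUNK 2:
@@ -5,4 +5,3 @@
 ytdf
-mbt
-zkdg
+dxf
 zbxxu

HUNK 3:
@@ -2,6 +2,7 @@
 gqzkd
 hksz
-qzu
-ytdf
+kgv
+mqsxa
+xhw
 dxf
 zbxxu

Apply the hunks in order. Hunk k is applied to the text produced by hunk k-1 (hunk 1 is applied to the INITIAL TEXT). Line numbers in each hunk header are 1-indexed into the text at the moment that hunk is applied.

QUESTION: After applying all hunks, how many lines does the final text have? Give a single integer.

Answer: 8

Derivation:
Hunk 1: at line 1 remove [fmzc,ovghm,jgvh] add [hksz,qzu,ytdf] -> 8 lines: zhefd gqzkd hksz qzu ytdf mbt zkdg zbxxu
Hunk 2: at line 5 remove [mbt,zkdg] add [dxf] -> 7 lines: zhefd gqzkd hksz qzu ytdf dxf zbxxu
Hunk 3: at line 2 remove [qzu,ytdf] add [kgv,mqsxa,xhw] -> 8 lines: zhefd gqzkd hksz kgv mqsxa xhw dxf zbxxu
Final line count: 8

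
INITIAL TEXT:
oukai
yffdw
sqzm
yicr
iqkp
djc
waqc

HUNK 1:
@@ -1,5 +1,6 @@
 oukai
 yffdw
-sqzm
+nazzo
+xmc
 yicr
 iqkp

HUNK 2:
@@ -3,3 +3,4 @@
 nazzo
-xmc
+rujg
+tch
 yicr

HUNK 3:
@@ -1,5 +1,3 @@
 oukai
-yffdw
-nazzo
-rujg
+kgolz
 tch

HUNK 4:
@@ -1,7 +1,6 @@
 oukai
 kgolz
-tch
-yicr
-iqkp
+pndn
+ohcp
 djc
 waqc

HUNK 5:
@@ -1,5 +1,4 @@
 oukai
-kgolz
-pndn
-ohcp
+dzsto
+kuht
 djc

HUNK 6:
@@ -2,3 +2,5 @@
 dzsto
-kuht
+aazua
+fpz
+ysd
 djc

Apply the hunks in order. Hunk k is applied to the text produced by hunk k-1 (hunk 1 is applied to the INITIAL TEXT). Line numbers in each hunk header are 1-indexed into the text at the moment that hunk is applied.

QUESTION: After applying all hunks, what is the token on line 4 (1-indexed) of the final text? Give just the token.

Hunk 1: at line 1 remove [sqzm] add [nazzo,xmc] -> 8 lines: oukai yffdw nazzo xmc yicr iqkp djc waqc
Hunk 2: at line 3 remove [xmc] add [rujg,tch] -> 9 lines: oukai yffdw nazzo rujg tch yicr iqkp djc waqc
Hunk 3: at line 1 remove [yffdw,nazzo,rujg] add [kgolz] -> 7 lines: oukai kgolz tch yicr iqkp djc waqc
Hunk 4: at line 1 remove [tch,yicr,iqkp] add [pndn,ohcp] -> 6 lines: oukai kgolz pndn ohcp djc waqc
Hunk 5: at line 1 remove [kgolz,pndn,ohcp] add [dzsto,kuht] -> 5 lines: oukai dzsto kuht djc waqc
Hunk 6: at line 2 remove [kuht] add [aazua,fpz,ysd] -> 7 lines: oukai dzsto aazua fpz ysd djc waqc
Final line 4: fpz

Answer: fpz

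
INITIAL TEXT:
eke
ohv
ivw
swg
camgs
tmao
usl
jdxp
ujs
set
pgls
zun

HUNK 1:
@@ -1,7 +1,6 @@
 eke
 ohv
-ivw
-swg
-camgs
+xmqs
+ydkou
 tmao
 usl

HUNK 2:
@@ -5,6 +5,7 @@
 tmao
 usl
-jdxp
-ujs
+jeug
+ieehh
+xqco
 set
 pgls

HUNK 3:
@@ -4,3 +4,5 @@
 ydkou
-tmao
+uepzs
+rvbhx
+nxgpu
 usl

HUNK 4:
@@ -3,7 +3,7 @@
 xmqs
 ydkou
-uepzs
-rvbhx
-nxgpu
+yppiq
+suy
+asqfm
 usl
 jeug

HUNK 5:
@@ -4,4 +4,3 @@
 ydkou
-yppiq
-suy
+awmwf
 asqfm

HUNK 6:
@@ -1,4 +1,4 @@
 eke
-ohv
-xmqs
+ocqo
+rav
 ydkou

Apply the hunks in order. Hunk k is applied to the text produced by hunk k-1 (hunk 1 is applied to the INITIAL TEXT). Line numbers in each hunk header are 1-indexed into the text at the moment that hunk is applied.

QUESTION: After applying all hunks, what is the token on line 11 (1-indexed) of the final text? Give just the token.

Answer: set

Derivation:
Hunk 1: at line 1 remove [ivw,swg,camgs] add [xmqs,ydkou] -> 11 lines: eke ohv xmqs ydkou tmao usl jdxp ujs set pgls zun
Hunk 2: at line 5 remove [jdxp,ujs] add [jeug,ieehh,xqco] -> 12 lines: eke ohv xmqs ydkou tmao usl jeug ieehh xqco set pgls zun
Hunk 3: at line 4 remove [tmao] add [uepzs,rvbhx,nxgpu] -> 14 lines: eke ohv xmqs ydkou uepzs rvbhx nxgpu usl jeug ieehh xqco set pgls zun
Hunk 4: at line 3 remove [uepzs,rvbhx,nxgpu] add [yppiq,suy,asqfm] -> 14 lines: eke ohv xmqs ydkou yppiq suy asqfm usl jeug ieehh xqco set pgls zun
Hunk 5: at line 4 remove [yppiq,suy] add [awmwf] -> 13 lines: eke ohv xmqs ydkou awmwf asqfm usl jeug ieehh xqco set pgls zun
Hunk 6: at line 1 remove [ohv,xmqs] add [ocqo,rav] -> 13 lines: eke ocqo rav ydkou awmwf asqfm usl jeug ieehh xqco set pgls zun
Final line 11: set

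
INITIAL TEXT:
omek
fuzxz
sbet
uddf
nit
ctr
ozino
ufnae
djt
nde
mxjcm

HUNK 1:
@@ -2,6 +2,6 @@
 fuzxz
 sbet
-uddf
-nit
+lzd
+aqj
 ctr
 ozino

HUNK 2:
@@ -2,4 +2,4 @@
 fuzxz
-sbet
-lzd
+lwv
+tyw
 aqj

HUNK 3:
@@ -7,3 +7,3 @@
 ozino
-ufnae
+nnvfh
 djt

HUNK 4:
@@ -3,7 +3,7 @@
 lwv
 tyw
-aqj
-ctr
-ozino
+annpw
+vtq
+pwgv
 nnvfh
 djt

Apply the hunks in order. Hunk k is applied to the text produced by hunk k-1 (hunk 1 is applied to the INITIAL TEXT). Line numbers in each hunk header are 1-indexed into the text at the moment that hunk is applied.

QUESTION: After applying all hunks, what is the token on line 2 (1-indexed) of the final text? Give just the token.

Answer: fuzxz

Derivation:
Hunk 1: at line 2 remove [uddf,nit] add [lzd,aqj] -> 11 lines: omek fuzxz sbet lzd aqj ctr ozino ufnae djt nde mxjcm
Hunk 2: at line 2 remove [sbet,lzd] add [lwv,tyw] -> 11 lines: omek fuzxz lwv tyw aqj ctr ozino ufnae djt nde mxjcm
Hunk 3: at line 7 remove [ufnae] add [nnvfh] -> 11 lines: omek fuzxz lwv tyw aqj ctr ozino nnvfh djt nde mxjcm
Hunk 4: at line 3 remove [aqj,ctr,ozino] add [annpw,vtq,pwgv] -> 11 lines: omek fuzxz lwv tyw annpw vtq pwgv nnvfh djt nde mxjcm
Final line 2: fuzxz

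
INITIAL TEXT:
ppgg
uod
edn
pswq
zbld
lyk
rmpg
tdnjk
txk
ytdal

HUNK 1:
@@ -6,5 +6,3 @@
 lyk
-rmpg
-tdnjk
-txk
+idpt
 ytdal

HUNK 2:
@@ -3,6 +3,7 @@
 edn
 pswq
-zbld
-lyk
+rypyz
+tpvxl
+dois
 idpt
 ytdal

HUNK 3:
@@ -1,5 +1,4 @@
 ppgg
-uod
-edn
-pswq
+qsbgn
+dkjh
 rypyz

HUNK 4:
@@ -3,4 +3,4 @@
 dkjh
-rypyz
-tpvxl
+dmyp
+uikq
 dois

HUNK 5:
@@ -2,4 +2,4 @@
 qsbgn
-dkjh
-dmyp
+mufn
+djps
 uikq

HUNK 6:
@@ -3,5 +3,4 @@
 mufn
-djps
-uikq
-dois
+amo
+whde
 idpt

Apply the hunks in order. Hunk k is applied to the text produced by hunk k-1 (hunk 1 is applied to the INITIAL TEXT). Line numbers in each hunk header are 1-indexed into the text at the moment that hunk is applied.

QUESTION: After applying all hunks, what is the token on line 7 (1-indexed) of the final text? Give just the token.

Answer: ytdal

Derivation:
Hunk 1: at line 6 remove [rmpg,tdnjk,txk] add [idpt] -> 8 lines: ppgg uod edn pswq zbld lyk idpt ytdal
Hunk 2: at line 3 remove [zbld,lyk] add [rypyz,tpvxl,dois] -> 9 lines: ppgg uod edn pswq rypyz tpvxl dois idpt ytdal
Hunk 3: at line 1 remove [uod,edn,pswq] add [qsbgn,dkjh] -> 8 lines: ppgg qsbgn dkjh rypyz tpvxl dois idpt ytdal
Hunk 4: at line 3 remove [rypyz,tpvxl] add [dmyp,uikq] -> 8 lines: ppgg qsbgn dkjh dmyp uikq dois idpt ytdal
Hunk 5: at line 2 remove [dkjh,dmyp] add [mufn,djps] -> 8 lines: ppgg qsbgn mufn djps uikq dois idpt ytdal
Hunk 6: at line 3 remove [djps,uikq,dois] add [amo,whde] -> 7 lines: ppgg qsbgn mufn amo whde idpt ytdal
Final line 7: ytdal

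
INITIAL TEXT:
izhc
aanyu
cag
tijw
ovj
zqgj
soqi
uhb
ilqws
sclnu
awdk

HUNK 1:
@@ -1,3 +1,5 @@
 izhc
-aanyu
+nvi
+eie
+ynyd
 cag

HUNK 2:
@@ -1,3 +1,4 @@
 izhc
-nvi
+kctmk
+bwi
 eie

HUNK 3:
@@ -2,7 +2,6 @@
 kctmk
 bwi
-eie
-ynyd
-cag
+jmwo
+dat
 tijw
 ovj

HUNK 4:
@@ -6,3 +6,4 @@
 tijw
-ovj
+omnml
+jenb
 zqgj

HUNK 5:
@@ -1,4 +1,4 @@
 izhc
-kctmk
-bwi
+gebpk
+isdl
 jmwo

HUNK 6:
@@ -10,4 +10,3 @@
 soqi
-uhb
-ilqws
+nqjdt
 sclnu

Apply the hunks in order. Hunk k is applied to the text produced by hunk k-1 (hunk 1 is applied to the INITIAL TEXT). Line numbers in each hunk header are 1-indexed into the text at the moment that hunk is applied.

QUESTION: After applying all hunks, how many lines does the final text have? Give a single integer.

Hunk 1: at line 1 remove [aanyu] add [nvi,eie,ynyd] -> 13 lines: izhc nvi eie ynyd cag tijw ovj zqgj soqi uhb ilqws sclnu awdk
Hunk 2: at line 1 remove [nvi] add [kctmk,bwi] -> 14 lines: izhc kctmk bwi eie ynyd cag tijw ovj zqgj soqi uhb ilqws sclnu awdk
Hunk 3: at line 2 remove [eie,ynyd,cag] add [jmwo,dat] -> 13 lines: izhc kctmk bwi jmwo dat tijw ovj zqgj soqi uhb ilqws sclnu awdk
Hunk 4: at line 6 remove [ovj] add [omnml,jenb] -> 14 lines: izhc kctmk bwi jmwo dat tijw omnml jenb zqgj soqi uhb ilqws sclnu awdk
Hunk 5: at line 1 remove [kctmk,bwi] add [gebpk,isdl] -> 14 lines: izhc gebpk isdl jmwo dat tijw omnml jenb zqgj soqi uhb ilqws sclnu awdk
Hunk 6: at line 10 remove [uhb,ilqws] add [nqjdt] -> 13 lines: izhc gebpk isdl jmwo dat tijw omnml jenb zqgj soqi nqjdt sclnu awdk
Final line count: 13

Answer: 13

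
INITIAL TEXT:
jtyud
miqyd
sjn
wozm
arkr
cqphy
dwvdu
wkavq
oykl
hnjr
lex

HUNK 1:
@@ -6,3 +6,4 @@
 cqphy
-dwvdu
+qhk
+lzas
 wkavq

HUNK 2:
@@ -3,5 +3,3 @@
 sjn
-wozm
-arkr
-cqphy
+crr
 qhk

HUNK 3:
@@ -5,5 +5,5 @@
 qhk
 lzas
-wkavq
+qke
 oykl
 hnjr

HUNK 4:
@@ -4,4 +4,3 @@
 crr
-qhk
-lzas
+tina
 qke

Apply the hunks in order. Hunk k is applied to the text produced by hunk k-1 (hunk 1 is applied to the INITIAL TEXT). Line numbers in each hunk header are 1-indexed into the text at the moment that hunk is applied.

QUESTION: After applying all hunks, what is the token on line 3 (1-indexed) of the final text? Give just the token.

Answer: sjn

Derivation:
Hunk 1: at line 6 remove [dwvdu] add [qhk,lzas] -> 12 lines: jtyud miqyd sjn wozm arkr cqphy qhk lzas wkavq oykl hnjr lex
Hunk 2: at line 3 remove [wozm,arkr,cqphy] add [crr] -> 10 lines: jtyud miqyd sjn crr qhk lzas wkavq oykl hnjr lex
Hunk 3: at line 5 remove [wkavq] add [qke] -> 10 lines: jtyud miqyd sjn crr qhk lzas qke oykl hnjr lex
Hunk 4: at line 4 remove [qhk,lzas] add [tina] -> 9 lines: jtyud miqyd sjn crr tina qke oykl hnjr lex
Final line 3: sjn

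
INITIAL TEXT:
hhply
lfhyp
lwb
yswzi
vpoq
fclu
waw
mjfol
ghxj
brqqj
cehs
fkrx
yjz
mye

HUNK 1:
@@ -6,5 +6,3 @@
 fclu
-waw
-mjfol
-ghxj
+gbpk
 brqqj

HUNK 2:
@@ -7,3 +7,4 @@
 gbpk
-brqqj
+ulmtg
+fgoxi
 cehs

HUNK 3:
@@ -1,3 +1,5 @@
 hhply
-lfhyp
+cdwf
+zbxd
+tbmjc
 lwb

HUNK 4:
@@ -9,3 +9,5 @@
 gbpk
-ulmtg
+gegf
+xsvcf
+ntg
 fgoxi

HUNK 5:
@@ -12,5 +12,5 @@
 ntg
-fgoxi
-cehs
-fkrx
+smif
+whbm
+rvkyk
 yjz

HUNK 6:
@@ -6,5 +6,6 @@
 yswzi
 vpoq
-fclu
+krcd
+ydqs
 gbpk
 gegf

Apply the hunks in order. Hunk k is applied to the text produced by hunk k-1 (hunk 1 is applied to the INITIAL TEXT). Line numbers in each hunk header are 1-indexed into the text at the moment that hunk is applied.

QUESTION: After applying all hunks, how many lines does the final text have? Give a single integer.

Hunk 1: at line 6 remove [waw,mjfol,ghxj] add [gbpk] -> 12 lines: hhply lfhyp lwb yswzi vpoq fclu gbpk brqqj cehs fkrx yjz mye
Hunk 2: at line 7 remove [brqqj] add [ulmtg,fgoxi] -> 13 lines: hhply lfhyp lwb yswzi vpoq fclu gbpk ulmtg fgoxi cehs fkrx yjz mye
Hunk 3: at line 1 remove [lfhyp] add [cdwf,zbxd,tbmjc] -> 15 lines: hhply cdwf zbxd tbmjc lwb yswzi vpoq fclu gbpk ulmtg fgoxi cehs fkrx yjz mye
Hunk 4: at line 9 remove [ulmtg] add [gegf,xsvcf,ntg] -> 17 lines: hhply cdwf zbxd tbmjc lwb yswzi vpoq fclu gbpk gegf xsvcf ntg fgoxi cehs fkrx yjz mye
Hunk 5: at line 12 remove [fgoxi,cehs,fkrx] add [smif,whbm,rvkyk] -> 17 lines: hhply cdwf zbxd tbmjc lwb yswzi vpoq fclu gbpk gegf xsvcf ntg smif whbm rvkyk yjz mye
Hunk 6: at line 6 remove [fclu] add [krcd,ydqs] -> 18 lines: hhply cdwf zbxd tbmjc lwb yswzi vpoq krcd ydqs gbpk gegf xsvcf ntg smif whbm rvkyk yjz mye
Final line count: 18

Answer: 18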